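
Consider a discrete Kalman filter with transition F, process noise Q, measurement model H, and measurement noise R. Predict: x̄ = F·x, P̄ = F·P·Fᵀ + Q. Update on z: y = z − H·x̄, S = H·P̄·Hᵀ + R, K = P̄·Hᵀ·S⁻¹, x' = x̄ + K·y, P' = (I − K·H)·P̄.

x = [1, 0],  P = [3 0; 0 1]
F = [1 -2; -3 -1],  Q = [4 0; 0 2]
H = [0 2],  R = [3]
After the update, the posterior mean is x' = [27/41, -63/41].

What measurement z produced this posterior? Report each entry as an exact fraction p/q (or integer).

z = [-3]

x̄ = F·x = [1, -3]
P̄ = F·P·Fᵀ + Q = [11 -7; -7 30]
S = H·P̄·Hᵀ + R = [123]
K = P̄·Hᵀ·S⁻¹ = [-14/123; 20/41]
x' − x̄ = [-14/41, 60/41] = K·y
y = (KᵀK)⁻¹·Kᵀ·(x' − x̄) = [3]
z = y + H·x̄ = [3] + [-6] = [-3]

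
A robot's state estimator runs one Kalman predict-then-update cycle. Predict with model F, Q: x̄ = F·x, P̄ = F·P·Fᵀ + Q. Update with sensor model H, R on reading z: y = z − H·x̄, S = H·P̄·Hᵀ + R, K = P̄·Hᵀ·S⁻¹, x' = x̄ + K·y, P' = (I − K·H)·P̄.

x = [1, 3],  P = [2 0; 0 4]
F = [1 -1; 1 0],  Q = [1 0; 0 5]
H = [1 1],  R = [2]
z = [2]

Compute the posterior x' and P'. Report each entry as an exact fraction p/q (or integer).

x̄ = F·x = [-2, 1]
P̄ = F·P·Fᵀ + Q = [7 2; 2 7]
y = z − H·x̄ = [3]
S = H·P̄·Hᵀ + R = [20]
K = P̄·Hᵀ·S⁻¹ = [9/20; 9/20]
x' = x̄ + K·y = [-13/20, 47/20]
P' = (I − K·H)·P̄ = [59/20 -41/20; -41/20 59/20]

x' = [-13/20, 47/20]
P' = [59/20 -41/20; -41/20 59/20]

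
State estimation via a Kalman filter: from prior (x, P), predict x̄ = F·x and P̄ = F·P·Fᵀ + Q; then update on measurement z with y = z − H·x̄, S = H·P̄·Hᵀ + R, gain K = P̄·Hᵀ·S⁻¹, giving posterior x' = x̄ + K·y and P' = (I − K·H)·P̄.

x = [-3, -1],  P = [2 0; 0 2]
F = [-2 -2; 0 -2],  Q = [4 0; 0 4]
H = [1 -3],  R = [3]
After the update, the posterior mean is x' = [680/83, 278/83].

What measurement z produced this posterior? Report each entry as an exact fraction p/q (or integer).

x̄ = F·x = [8, 2]
P̄ = F·P·Fᵀ + Q = [20 8; 8 12]
S = H·P̄·Hᵀ + R = [83]
K = P̄·Hᵀ·S⁻¹ = [-4/83; -28/83]
x' − x̄ = [16/83, 112/83] = K·y
y = (KᵀK)⁻¹·Kᵀ·(x' − x̄) = [-4]
z = y + H·x̄ = [-4] + [2] = [-2]

z = [-2]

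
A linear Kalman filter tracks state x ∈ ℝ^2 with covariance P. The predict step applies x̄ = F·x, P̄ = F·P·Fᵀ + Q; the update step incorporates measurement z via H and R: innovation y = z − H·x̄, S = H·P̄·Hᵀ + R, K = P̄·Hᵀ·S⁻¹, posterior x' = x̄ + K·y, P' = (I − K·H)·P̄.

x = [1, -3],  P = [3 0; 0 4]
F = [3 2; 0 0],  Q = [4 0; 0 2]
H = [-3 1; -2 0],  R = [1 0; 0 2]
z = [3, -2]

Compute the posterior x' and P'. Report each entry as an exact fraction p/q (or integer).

x' = [-25/118, 93/59]
P' = [47/236 47/118; 47/118 259/177]

x̄ = F·x = [-3, 0]
P̄ = F·P·Fᵀ + Q = [47 0; 0 2]
y = z − H·x̄ = [-6, -8]
S = H·P̄·Hᵀ + R = [426 282; 282 190]
K = P̄·Hᵀ·S⁻¹ = [-47/236 -47/236; 95/354 -47/118]
x' = x̄ + K·y = [-25/118, 93/59]
P' = (I − K·H)·P̄ = [47/236 47/118; 47/118 259/177]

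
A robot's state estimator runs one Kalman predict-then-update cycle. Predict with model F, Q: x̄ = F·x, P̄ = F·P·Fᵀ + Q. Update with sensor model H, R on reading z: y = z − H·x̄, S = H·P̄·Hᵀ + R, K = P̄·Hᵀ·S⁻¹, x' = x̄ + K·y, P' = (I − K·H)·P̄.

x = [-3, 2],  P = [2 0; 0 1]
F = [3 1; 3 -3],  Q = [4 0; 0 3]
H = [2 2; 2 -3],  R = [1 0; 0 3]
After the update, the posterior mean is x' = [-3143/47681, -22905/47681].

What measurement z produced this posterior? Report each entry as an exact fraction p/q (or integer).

z = [-1, 1]

x̄ = F·x = [-7, -15]
P̄ = F·P·Fᵀ + Q = [23 15; 15 30]
S = H·P̄·Hᵀ + R = [333 -118; -118 185]
K = P̄·Hᵀ·S⁻¹ = [14178/47681 9301/47681; 9570/47681 -9360/47681]
x' − x̄ = [330624/47681, 692310/47681] = K·y
y = (KᵀK)⁻¹·Kᵀ·(x' − x̄) = [43, -30]
z = y + H·x̄ = [43, -30] + [-44, 31] = [-1, 1]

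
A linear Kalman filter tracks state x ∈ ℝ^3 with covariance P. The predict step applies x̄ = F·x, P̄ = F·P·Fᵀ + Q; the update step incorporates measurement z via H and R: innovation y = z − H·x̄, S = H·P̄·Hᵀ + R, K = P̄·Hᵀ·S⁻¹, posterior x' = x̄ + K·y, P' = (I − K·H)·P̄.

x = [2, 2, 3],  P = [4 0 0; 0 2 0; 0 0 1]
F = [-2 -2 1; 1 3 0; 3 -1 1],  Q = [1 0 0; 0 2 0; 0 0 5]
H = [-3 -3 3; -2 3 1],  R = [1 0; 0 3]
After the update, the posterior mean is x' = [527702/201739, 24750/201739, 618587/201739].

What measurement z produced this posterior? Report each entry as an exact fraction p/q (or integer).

x̄ = F·x = [-5, 8, 7]
P̄ = F·P·Fᵀ + Q = [26 -20 -19; -20 24 6; -19 6 44]
S = H·P̄·Hᵀ + R = [721 339; 339 719]
K = P̄·Hᵀ·S⁻¹ = [-4758/201739 -34513/201739; -17844/201739 41522/201739; 89049/403478 14131/403478]
x' − x̄ = [1536397/201739, -1589162/201739, -793586/201739] = K·y
y = (KᵀK)⁻¹·Kᵀ·(x' − x̄) = [-11, -43]
z = y + H·x̄ = [-11, -43] + [12, 41] = [1, -2]

z = [1, -2]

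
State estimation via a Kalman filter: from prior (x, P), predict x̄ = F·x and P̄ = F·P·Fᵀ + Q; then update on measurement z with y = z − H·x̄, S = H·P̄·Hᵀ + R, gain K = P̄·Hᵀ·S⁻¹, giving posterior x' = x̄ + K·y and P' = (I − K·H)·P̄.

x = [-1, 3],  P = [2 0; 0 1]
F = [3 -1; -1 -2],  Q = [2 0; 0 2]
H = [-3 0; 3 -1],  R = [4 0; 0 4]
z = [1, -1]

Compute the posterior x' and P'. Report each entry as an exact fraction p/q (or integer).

x' = [-241/252, -419/126]
P' = [59/189 110/189; 110/189 692/189]

x̄ = F·x = [-6, -5]
P̄ = F·P·Fᵀ + Q = [21 -4; -4 8]
y = z − H·x̄ = [-17, 12]
S = H·P̄·Hᵀ + R = [193 -201; -201 225]
K = P̄·Hᵀ·S⁻¹ = [-59/252 67/756; -55/126 -181/378]
x' = x̄ + K·y = [-241/252, -419/126]
P' = (I − K·H)·P̄ = [59/189 110/189; 110/189 692/189]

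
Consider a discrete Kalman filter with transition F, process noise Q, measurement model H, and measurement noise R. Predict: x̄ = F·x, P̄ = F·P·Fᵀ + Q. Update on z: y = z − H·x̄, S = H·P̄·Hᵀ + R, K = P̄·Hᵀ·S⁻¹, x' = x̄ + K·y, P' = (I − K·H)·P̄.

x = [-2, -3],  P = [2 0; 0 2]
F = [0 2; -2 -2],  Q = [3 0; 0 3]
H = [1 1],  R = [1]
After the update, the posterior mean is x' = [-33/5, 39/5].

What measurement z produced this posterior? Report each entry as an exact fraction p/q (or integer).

z = [1]

x̄ = F·x = [-6, 10]
P̄ = F·P·Fᵀ + Q = [11 -8; -8 19]
S = H·P̄·Hᵀ + R = [15]
K = P̄·Hᵀ·S⁻¹ = [1/5; 11/15]
x' − x̄ = [-3/5, -11/5] = K·y
y = (KᵀK)⁻¹·Kᵀ·(x' − x̄) = [-3]
z = y + H·x̄ = [-3] + [4] = [1]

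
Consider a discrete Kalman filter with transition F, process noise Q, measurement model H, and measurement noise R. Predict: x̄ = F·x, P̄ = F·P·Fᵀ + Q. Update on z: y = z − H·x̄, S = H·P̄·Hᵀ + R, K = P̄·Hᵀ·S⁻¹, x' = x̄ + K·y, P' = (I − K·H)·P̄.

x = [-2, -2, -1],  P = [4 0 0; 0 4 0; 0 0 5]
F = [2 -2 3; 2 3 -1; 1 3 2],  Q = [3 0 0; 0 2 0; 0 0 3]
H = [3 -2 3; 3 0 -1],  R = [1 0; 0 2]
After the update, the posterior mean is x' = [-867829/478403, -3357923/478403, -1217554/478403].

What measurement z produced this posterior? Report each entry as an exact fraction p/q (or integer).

z = [1, -3]

x̄ = F·x = [-3, -9, -10]
P̄ = F·P·Fᵀ + Q = [80 -23 14; -23 59 34; 14 34 63]
S = H·P̄·Hᵀ + R = [1644 821; 821 701]
K = P̄·Hᵀ·S⁻¹ = [44382/478403 102256/478403; 24978/478403 -99547/478403; 131504/478403 -168347/478403]
x' − x̄ = [567380/478403, 947704/478403, 3566476/478403] = K·y
y = (KᵀK)⁻¹·Kᵀ·(x' − x̄) = [22, -4]
z = y + H·x̄ = [22, -4] + [-21, 1] = [1, -3]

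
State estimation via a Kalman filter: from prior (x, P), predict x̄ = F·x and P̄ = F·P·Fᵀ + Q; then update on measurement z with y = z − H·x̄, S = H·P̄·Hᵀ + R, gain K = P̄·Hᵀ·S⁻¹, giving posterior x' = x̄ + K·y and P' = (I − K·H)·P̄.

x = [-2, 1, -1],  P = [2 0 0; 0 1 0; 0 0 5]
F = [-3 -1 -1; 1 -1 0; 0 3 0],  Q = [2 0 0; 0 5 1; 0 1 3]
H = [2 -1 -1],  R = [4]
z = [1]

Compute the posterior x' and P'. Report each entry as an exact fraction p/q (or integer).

x̄ = F·x = [6, -3, 3]
P̄ = F·P·Fᵀ + Q = [26 -5 -3; -5 8 -2; -3 -2 12]
y = z − H·x̄ = [-11]
S = H·P̄·Hᵀ + R = [156]
K = P̄·Hᵀ·S⁻¹ = [5/13; -4/39; -4/39]
x' = x̄ + K·y = [23/13, -73/39, 161/39]
P' = (I − K·H)·P̄ = [38/13 15/13 41/13; 15/13 248/39 -142/39; 41/13 -142/39 404/39]

x' = [23/13, -73/39, 161/39]
P' = [38/13 15/13 41/13; 15/13 248/39 -142/39; 41/13 -142/39 404/39]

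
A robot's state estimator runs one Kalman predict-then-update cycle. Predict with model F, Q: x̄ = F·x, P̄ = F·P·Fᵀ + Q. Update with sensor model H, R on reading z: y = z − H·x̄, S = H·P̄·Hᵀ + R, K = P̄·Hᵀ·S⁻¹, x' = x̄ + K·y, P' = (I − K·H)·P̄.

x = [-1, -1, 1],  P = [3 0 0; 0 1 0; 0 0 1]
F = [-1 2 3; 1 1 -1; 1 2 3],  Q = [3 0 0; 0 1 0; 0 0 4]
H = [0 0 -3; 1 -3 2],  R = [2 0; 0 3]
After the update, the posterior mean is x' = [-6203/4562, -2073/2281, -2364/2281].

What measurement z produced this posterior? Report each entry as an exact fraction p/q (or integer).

x̄ = F·x = [2, -3, 0]
P̄ = F·P·Fᵀ + Q = [19 -4 10; -4 6 2; 10 2 20]
S = H·P̄·Hᵀ + R = [182 -132; -132 196]
K = P̄·Hᵀ·S⁻¹ = [213/4562 2661/9124; -444/2281 -1017/4562; -744/2281 11/2281]
x' − x̄ = [-15327/4562, 4770/2281, -2364/2281] = K·y
y = (KᵀK)⁻¹·Kᵀ·(x' − x̄) = [3, -12]
z = y + H·x̄ = [3, -12] + [0, 11] = [3, -1]

z = [3, -1]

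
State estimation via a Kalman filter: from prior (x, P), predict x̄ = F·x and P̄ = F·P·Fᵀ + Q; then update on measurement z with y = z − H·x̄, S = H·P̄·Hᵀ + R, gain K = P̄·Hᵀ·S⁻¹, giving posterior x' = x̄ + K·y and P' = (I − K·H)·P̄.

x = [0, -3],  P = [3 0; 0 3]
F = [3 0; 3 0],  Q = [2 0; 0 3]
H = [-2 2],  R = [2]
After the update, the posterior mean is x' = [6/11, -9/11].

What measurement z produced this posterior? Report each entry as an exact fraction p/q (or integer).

x̄ = F·x = [0, 0]
P̄ = F·P·Fᵀ + Q = [29 27; 27 30]
S = H·P̄·Hᵀ + R = [22]
K = P̄·Hᵀ·S⁻¹ = [-2/11; 3/11]
x' − x̄ = [6/11, -9/11] = K·y
y = (KᵀK)⁻¹·Kᵀ·(x' − x̄) = [-3]
z = y + H·x̄ = [-3] + [0] = [-3]

z = [-3]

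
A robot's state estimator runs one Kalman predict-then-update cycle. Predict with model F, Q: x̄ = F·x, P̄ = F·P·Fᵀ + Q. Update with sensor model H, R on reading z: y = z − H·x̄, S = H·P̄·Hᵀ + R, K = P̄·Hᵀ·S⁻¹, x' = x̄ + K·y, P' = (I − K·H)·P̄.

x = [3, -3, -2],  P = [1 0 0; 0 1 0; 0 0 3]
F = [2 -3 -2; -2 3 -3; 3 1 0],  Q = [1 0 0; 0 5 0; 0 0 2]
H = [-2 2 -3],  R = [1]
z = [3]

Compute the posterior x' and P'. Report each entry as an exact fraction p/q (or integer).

x' = [244/25, 3028/425, -1146/425]
P' = [497/25 392/25 -69/25; 392/25 11204/425 2997/425; -69/25 2997/425 2796/425]

x̄ = F·x = [19, -9, 6]
P̄ = F·P·Fᵀ + Q = [26 5 3; 5 45 -3; 3 -3 12]
y = z − H·x̄ = [77]
S = H·P̄·Hᵀ + R = [425]
K = P̄·Hᵀ·S⁻¹ = [-3/25; 89/425; -48/425]
x' = x̄ + K·y = [244/25, 3028/425, -1146/425]
P' = (I − K·H)·P̄ = [497/25 392/25 -69/25; 392/25 11204/425 2997/425; -69/25 2997/425 2796/425]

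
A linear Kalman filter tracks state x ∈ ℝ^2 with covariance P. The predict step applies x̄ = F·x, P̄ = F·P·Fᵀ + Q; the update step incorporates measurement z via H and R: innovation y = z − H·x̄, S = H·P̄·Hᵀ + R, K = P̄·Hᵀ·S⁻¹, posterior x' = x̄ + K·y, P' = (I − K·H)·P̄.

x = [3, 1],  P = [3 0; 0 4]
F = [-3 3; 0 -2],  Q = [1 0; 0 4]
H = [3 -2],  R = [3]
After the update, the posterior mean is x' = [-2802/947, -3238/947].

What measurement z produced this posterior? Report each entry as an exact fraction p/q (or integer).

z = [-2]

x̄ = F·x = [-6, -2]
P̄ = F·P·Fᵀ + Q = [64 -24; -24 20]
S = H·P̄·Hᵀ + R = [947]
K = P̄·Hᵀ·S⁻¹ = [240/947; -112/947]
x' − x̄ = [2880/947, -1344/947] = K·y
y = (KᵀK)⁻¹·Kᵀ·(x' − x̄) = [12]
z = y + H·x̄ = [12] + [-14] = [-2]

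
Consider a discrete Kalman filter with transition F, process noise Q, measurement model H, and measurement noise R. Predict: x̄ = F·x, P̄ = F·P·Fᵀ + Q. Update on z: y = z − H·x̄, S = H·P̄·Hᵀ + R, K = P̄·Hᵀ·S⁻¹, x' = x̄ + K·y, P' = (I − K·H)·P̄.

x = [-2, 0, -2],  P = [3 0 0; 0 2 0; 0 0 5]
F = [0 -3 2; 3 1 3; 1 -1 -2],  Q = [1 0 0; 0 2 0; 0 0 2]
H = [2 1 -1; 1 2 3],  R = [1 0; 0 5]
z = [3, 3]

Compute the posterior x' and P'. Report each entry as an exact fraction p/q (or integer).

x̄ = F·x = [-4, -12, 2]
P̄ = F·P·Fᵀ + Q = [39 24 -14; 24 76 -23; -14 -23 27]
y = z − H·x̄ = [25, 25]
S = H·P̄·Hᵀ + R = [458 176; 176 327]
K = P̄·Hᵀ·S⁻¹ = [15006/59395 97/59395; 29237/118790 11567/59395; -14601/59395 11673/59395]
x' = x̄ + K·y = [27999/11879, -23241/23758, 9118/11879]
P' = (I − K·H)·P̄ = [571344/59395 -790781/59395 336901/59395; -790781/59395 2254863/118790 -468749/59395; 336901/59395 -468749/59395 219654/59395]

x' = [27999/11879, -23241/23758, 9118/11879]
P' = [571344/59395 -790781/59395 336901/59395; -790781/59395 2254863/118790 -468749/59395; 336901/59395 -468749/59395 219654/59395]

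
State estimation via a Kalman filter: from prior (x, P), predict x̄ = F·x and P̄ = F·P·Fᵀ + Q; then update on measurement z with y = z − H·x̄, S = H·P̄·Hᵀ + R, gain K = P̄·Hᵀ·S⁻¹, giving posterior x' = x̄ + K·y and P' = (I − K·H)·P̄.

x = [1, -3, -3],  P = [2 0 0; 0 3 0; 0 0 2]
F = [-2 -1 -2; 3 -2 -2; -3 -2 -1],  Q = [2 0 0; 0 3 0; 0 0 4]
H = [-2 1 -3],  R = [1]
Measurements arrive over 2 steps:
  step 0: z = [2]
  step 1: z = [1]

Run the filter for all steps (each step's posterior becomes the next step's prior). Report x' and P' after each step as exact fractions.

step 0: x' = [1506/359, 11587/718, 691/359], P' = [1921/359 2997/359 -264/359; 2997/359 27589/718 2593/359; -264/359 2593/359 1066/359]
step 1: x' = [-421063/430256, -9895161/1721024, -1384939/860512], P' = [996547/107564 13471615/430256 927925/215128; 13471615/430256 227543241/1721024 19991291/860512; 927925/215128 19991291/860512 2132193/430256]

step 0: x̄ = F·x = [7, 15, 6]
step 0: P̄ = F·P·Fᵀ + Q = [21 2 22; 2 41 -2; 22 -2 36]
step 0: y = z − H·x̄ = [19]
step 0: S = H·P̄·Hᵀ + R = [718]
step 0: K = P̄·Hᵀ·S⁻¹ = [-53/359; 43/718; -77/359]
step 0: x' = x̄ + K·y = [1506/359, 11587/718, 691/359]
step 0: P' = (I − K·H)·P̄ = [1921/359 2997/359 -264/359; 2997/359 27589/718 2593/359; -264/359 2593/359 1066/359]
step 1: x̄ = F·x = [-20375/718, -8451/359, -16796/359]
step 1: P̄ = F·P·Fᵀ + Q = [93417/718 39410/359 73079/359; 39410/359 65756/359 54787/359; 73079/359 54787/359 119721/359]
step 1: y = z − H·x̄ = [-61953/359]
step 1: S = H·P̄·Hᵀ + R = [1721024/359]
step 1: K = P̄·Hᵀ·S⁻¹ = [-68311/430256; -177425/1721024; -225267/860512]
step 1: x' = x̄ + K·y = [-421063/430256, -9895161/1721024, -1384939/860512]
step 1: P' = (I − K·H)·P̄ = [996547/107564 13471615/430256 927925/215128; 13471615/430256 227543241/1721024 19991291/860512; 927925/215128 19991291/860512 2132193/430256]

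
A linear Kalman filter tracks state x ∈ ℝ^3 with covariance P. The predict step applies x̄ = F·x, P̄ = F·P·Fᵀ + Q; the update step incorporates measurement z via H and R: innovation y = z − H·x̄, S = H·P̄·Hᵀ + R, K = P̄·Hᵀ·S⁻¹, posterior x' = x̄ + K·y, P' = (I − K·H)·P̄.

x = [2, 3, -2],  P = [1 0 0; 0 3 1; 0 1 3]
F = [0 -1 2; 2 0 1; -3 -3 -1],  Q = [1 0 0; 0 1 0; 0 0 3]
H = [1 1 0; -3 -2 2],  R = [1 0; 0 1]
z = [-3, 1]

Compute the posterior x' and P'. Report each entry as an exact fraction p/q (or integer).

x̄ = F·x = [-7, 2, -13]
P̄ = F·P·Fᵀ + Q = [12 5 -2; 5 8 -12; -2 -12 48]
y = z − H·x̄ = [2, 10]
S = H·P̄·Hᵀ + R = [31 -105; -105 513]
K = P̄·Hᵀ·S⁻¹ = [1157/1626 235/4878; 149/813 -170/2439; 336/271 406/813]
x' = x̄ + K·y = [-12427/2439, 4072/2439, -4493/813]
P' = (I − K·H)·P̄ = [11279/4878 -3904/2439 1538/813; -3904/2439 4351/2439 -530/813; 1538/813 -530/813 660/271]

x' = [-12427/2439, 4072/2439, -4493/813]
P' = [11279/4878 -3904/2439 1538/813; -3904/2439 4351/2439 -530/813; 1538/813 -530/813 660/271]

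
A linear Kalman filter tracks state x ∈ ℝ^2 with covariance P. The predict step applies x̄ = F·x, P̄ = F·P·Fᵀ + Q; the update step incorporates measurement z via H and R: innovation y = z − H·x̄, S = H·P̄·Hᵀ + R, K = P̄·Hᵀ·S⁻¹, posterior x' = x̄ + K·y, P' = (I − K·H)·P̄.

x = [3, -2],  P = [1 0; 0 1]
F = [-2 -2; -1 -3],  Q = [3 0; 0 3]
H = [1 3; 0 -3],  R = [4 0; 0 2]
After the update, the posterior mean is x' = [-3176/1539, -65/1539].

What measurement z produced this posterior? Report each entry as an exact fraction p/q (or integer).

z = [-1, 1]

x̄ = F·x = [-2, 3]
P̄ = F·P·Fᵀ + Q = [11 8; 8 13]
S = H·P̄·Hᵀ + R = [180 -141; -141 119]
K = P̄·Hᵀ·S⁻¹ = [781/1539 205/513; 94/1539 -131/513]
x' − x̄ = [-98/1539, -4682/1539] = K·y
y = (KᵀK)⁻¹·Kᵀ·(x' − x̄) = [-8, 10]
z = y + H·x̄ = [-8, 10] + [7, -9] = [-1, 1]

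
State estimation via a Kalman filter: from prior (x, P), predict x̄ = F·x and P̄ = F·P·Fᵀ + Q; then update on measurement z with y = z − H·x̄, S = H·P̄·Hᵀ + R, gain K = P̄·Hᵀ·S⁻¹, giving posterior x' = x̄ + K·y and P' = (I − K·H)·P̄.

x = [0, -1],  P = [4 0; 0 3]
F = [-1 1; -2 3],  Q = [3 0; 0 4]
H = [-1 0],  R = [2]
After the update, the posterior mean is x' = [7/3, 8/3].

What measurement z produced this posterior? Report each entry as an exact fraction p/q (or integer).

z = [-3]

x̄ = F·x = [-1, -3]
P̄ = F·P·Fᵀ + Q = [10 17; 17 47]
S = H·P̄·Hᵀ + R = [12]
K = P̄·Hᵀ·S⁻¹ = [-5/6; -17/12]
x' − x̄ = [10/3, 17/3] = K·y
y = (KᵀK)⁻¹·Kᵀ·(x' − x̄) = [-4]
z = y + H·x̄ = [-4] + [1] = [-3]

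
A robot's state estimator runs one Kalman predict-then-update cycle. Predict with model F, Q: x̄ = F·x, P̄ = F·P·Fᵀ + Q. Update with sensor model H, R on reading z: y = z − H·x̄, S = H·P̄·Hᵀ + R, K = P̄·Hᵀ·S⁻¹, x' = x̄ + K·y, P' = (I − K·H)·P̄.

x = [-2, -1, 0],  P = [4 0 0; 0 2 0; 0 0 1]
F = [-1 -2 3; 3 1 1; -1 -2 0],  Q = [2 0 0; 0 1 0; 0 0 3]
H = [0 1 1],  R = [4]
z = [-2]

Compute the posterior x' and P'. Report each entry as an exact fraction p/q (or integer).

x̄ = F·x = [4, -7, 4]
P̄ = F·P·Fᵀ + Q = [23 -13 12; -13 40 -16; 12 -16 15]
y = z − H·x̄ = [1]
S = H·P̄·Hᵀ + R = [27]
K = P̄·Hᵀ·S⁻¹ = [-1/27; 8/9; -1/27]
x' = x̄ + K·y = [107/27, -55/9, 107/27]
P' = (I − K·H)·P̄ = [620/27 -109/9 323/27; -109/9 56/3 -136/9; 323/27 -136/9 404/27]

x' = [107/27, -55/9, 107/27]
P' = [620/27 -109/9 323/27; -109/9 56/3 -136/9; 323/27 -136/9 404/27]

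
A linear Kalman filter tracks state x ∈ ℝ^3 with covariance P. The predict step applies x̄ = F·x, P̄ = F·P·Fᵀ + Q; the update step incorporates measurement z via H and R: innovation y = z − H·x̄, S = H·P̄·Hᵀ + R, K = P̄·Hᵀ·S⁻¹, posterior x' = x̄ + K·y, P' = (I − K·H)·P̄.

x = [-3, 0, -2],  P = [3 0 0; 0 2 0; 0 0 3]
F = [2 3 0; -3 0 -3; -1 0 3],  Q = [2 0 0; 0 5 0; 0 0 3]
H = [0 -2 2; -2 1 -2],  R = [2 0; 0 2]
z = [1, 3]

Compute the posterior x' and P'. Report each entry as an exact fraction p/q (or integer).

x' = [-95588/24751, 95023/24751, 105774/24751]
P' = [94716/24751 -144784/24751 -153990/24751; -144784/24751 295790/24751 290274/24751; -153990/24751 290274/24751 296925/24751]

x̄ = F·x = [-6, 15, -3]
P̄ = F·P·Fᵀ + Q = [32 -18 -6; -18 59 -18; -6 -18 33]
y = z − H·x̄ = [37, -30]
S = H·P̄·Hᵀ + R = [514 -406; -406 417]
K = P̄·Hᵀ·S⁻¹ = [-9206/24751 -13118/24751; -5516/24751 2405/24751; 6651/24751 2202/24751]
x' = x̄ + K·y = [-95588/24751, 95023/24751, 105774/24751]
P' = (I − K·H)·P̄ = [94716/24751 -144784/24751 -153990/24751; -144784/24751 295790/24751 290274/24751; -153990/24751 290274/24751 296925/24751]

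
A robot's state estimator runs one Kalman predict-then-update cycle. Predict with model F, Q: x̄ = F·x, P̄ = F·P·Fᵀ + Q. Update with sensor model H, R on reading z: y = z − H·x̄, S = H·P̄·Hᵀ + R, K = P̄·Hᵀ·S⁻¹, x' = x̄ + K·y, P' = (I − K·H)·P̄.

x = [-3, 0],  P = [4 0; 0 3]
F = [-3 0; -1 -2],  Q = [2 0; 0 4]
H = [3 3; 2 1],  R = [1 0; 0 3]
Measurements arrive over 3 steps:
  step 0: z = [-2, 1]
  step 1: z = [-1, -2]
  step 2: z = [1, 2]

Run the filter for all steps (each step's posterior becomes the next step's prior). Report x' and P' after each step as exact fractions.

step 0: x̄ = F·x = [9, 3]
step 0: P̄ = F·P·Fᵀ + Q = [38 12; 12 20]
step 0: y = z − H·x̄ = [-38, -20]
step 0: S = H·P̄·Hᵀ + R = [739 396; 396 223]
step 0: K = P̄·Hᵀ·S⁻¹ = [-1398/7981 5632/7981; 3984/7981 -5500/7981]
step 0: x' = x̄ + K·y = [12313/7981, -17449/7981]
step 0: P' = (I − K·H)·P̄ = [17362/7981 -17828/7981; -17828/7981 19156/7981]
step 1: x̄ = F·x = [-36939/7981, 22585/7981]
step 1: P̄ = F·P·Fᵀ + Q = [172220/7981 -54882/7981; -54882/7981 54598/7981]
step 1: y = z − H·x̄ = [35081/7981, 35331/7981]
step 1: S = H·P̄·Hᵀ + R = [1061467/7981 703176/7981; 703176/7981 547893/7981]
step 1: K = P̄·Hᵀ·S⁻¹ = [-448742/3638385 7496362/10915155; 320132/727677 -1452394/2183031]
step 1: x' = x̄ + K·y = [-7750403/3638385, 1323179/727677]
step 1: P' = (I − K·H)·P̄ = [22937828/10915155 -4677314/2183031; -4677314/2183031 4997446/2183031]
step 2: x̄ = F·x = [7750403/1212795, -609043/404265]
step 2: P̄ = F·P·Fᵀ + Q = [25363418/1212795 -2648368/404265; -2648368/404265 901248/134755]
step 2: y = z − H·x̄ = [-5519009/404265, -11248087/1212795]
step 2: S = H·P̄·Hᵀ + R = [17719197/134755 35002756/404265; 35002756/404265 81422873/1212795]
step 2: K = P̄·Hᵀ·S⁻¹ = [-195983718/1614448439 1101027364/1614448439; 706992240/1614448439 -1066024608/1614448439]
step 2: x' = x̄ + K·y = [2781246753/1614448439, -2197203677/1614448439]
step 2: P' = (I − K·H)·P̄ = [3368409998/1614448439 -3433737904/1614448439; -3433737904/1614448439 3669401984/1614448439]

step 0: x' = [12313/7981, -17449/7981], P' = [17362/7981 -17828/7981; -17828/7981 19156/7981]
step 1: x' = [-7750403/3638385, 1323179/727677], P' = [22937828/10915155 -4677314/2183031; -4677314/2183031 4997446/2183031]
step 2: x' = [2781246753/1614448439, -2197203677/1614448439], P' = [3368409998/1614448439 -3433737904/1614448439; -3433737904/1614448439 3669401984/1614448439]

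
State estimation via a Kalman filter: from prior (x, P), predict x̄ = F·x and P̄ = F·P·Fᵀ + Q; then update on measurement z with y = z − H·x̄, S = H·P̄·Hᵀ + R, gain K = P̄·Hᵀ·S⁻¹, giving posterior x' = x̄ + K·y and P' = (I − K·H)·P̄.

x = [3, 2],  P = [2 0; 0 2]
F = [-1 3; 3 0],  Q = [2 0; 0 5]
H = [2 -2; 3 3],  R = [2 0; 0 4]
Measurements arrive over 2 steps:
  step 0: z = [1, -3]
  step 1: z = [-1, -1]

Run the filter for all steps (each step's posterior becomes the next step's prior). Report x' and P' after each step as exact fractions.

step 0: x' = [-6605/34597, -22064/34597], P' = [8078/34597 -494/34597; -494/34597 8082/34597]
step 1: x' = [-199755/410651, 23906/410651], P' = [2667902/11908879 -168182/11908879; -168182/11908879 19046166/83362153]

step 0: x̄ = F·x = [3, 9]
step 0: P̄ = F·P·Fᵀ + Q = [22 -6; -6 23]
step 0: y = z − H·x̄ = [13, -39]
step 0: S = H·P̄·Hᵀ + R = [230 -6; -6 301]
step 0: K = P̄·Hᵀ·S⁻¹ = [8572/34597 5688/34597; -8576/34597 5691/34597]
step 0: x' = x̄ + K·y = [-6605/34597, -22064/34597]
step 0: P' = (I − K·H)·P̄ = [8078/34597 -494/34597; -494/34597 8082/34597]
step 1: x̄ = F·x = [-59587/34597, -19815/34597]
step 1: P̄ = F·P·Fᵀ + Q = [152974/34597 -28680/34597; -28680/34597 245687/34597]
step 1: y = z − H·x̄ = [44947/34597, 7021/1193]
step 1: S = H·P̄·Hᵀ + R = [1893278/34597 -19182/1193; -19182/1193 110693/1193]
step 1: K = P̄·Hᵀ·S⁻¹ = [97796/410651 1874790/11908879; -697360/2874557 13401669/83362153]
step 1: x' = x̄ + K·y = [-199755/410651, 23906/410651]
step 1: P' = (I − K·H)·P̄ = [2667902/11908879 -168182/11908879; -168182/11908879 19046166/83362153]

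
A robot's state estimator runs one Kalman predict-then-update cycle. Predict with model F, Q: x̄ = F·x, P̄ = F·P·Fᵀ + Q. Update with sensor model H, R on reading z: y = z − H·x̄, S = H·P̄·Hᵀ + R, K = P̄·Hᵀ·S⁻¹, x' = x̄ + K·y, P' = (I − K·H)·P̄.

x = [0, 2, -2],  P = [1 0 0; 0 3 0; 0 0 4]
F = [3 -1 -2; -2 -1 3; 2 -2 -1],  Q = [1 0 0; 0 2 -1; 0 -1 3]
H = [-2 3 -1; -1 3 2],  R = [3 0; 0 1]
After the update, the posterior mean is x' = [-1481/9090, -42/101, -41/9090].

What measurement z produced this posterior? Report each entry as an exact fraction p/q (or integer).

x̄ = F·x = [2, -8, -2]
P̄ = F·P·Fᵀ + Q = [29 -27 20; -27 45 -11; 20 -11 23]
S = H·P̄·Hᵀ + R = [1017 567; 567 477]
K = P̄·Hᵀ·S⁻¹ = [-1339/6060 2107/18180; 89/909 161/909; -1549/6060 5257/18180]
x' − x̄ = [-19661/9090, 766/101, 18139/9090] = K·y
y = (KᵀK)⁻¹·Kᵀ·(x' − x̄) = [25, 29]
z = y + H·x̄ = [25, 29] + [-26, -30] = [-1, -1]

z = [-1, -1]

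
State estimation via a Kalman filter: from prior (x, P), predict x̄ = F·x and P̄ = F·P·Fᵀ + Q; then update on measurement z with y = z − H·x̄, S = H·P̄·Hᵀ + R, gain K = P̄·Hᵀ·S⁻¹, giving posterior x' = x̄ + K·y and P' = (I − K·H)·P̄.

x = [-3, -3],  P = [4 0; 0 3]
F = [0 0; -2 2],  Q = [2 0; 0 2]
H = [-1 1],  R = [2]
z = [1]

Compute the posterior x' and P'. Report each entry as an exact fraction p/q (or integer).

x̄ = F·x = [0, 0]
P̄ = F·P·Fᵀ + Q = [2 0; 0 30]
y = z − H·x̄ = [1]
S = H·P̄·Hᵀ + R = [34]
K = P̄·Hᵀ·S⁻¹ = [-1/17; 15/17]
x' = x̄ + K·y = [-1/17, 15/17]
P' = (I − K·H)·P̄ = [32/17 30/17; 30/17 60/17]

x' = [-1/17, 15/17]
P' = [32/17 30/17; 30/17 60/17]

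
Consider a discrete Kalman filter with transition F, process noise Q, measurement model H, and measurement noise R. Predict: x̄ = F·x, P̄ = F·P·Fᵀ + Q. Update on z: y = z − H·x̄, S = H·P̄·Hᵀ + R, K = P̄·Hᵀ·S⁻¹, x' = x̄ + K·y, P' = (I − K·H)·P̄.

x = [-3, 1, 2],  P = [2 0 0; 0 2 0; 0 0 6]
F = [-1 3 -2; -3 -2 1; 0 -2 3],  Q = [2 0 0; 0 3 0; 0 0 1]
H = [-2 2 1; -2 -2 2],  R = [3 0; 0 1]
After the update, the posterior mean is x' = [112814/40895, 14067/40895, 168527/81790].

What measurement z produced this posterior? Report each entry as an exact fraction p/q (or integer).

z = [-3, -2]

x̄ = F·x = [2, 9, 4]
P̄ = F·P·Fᵀ + Q = [46 -18 -48; -18 35 26; -48 26 63]
S = H·P̄·Hᵀ + R = [830 510; 510 609]
K = P̄·Hᵀ·S⁻¹ = [-4944/40895 -3640/24537; 11868/40895 -1746/8179; 13933/81790 3349/24537]
x' − x̄ = [31024/40895, -353988/40895, -158633/81790] = K·y
y = (KᵀK)⁻¹·Kᵀ·(x' − x̄) = [-21, 12]
z = y + H·x̄ = [-21, 12] + [18, -14] = [-3, -2]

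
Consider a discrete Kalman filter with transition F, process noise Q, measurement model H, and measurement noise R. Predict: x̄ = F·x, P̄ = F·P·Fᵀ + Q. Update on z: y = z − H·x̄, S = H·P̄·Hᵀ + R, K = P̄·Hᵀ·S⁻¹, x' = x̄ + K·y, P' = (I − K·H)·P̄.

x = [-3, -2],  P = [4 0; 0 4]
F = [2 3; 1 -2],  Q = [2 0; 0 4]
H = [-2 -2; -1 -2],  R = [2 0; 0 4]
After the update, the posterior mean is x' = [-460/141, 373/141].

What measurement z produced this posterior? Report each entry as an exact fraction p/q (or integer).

x̄ = F·x = [-12, 1]
P̄ = F·P·Fᵀ + Q = [54 -16; -16 24]
S = H·P̄·Hᵀ + R = [186 108; 108 90]
K = P̄·Hᵀ·S⁻¹ = [-124/141 343/423; 56/141 -352/423]
x' − x̄ = [1232/141, 232/141] = K·y
y = (KᵀK)⁻¹·Kᵀ·(x' − x̄) = [-21, -12]
z = y + H·x̄ = [-21, -12] + [22, 10] = [1, -2]

z = [1, -2]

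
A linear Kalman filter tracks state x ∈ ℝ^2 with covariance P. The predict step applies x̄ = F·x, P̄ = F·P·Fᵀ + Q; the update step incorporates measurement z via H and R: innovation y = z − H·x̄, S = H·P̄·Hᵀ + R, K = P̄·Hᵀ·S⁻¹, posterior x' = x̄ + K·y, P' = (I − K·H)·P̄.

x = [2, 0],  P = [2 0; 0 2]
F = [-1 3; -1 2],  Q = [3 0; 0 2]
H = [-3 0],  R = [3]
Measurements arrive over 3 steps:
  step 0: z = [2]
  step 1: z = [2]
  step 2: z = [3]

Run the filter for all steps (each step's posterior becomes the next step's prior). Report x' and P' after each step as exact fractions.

step 0: x' = [-24/35, -6/5], P' = [23/70 1/5; 1/5 18/5]
step 1: x' = [-5038/7321, -2672/7321], P' = [2417/7321 1465/7321; 1465/7321 24632/7321]
step 2: x' = [-714812/719155, -284346/719155], P' = [237278/719155 142884/719155; 142884/719155 2412677/719155]

step 0: x̄ = F·x = [-2, -2]
step 0: P̄ = F·P·Fᵀ + Q = [23 14; 14 12]
step 0: y = z − H·x̄ = [-4]
step 0: S = H·P̄·Hᵀ + R = [210]
step 0: K = P̄·Hᵀ·S⁻¹ = [-23/70; -1/5]
step 0: x' = x̄ + K·y = [-24/35, -6/5]
step 0: P' = (I − K·H)·P̄ = [23/70 1/5; 1/5 18/5]
step 1: x̄ = F·x = [-102/35, -12/7]
step 1: P̄ = F·P·Fᵀ + Q = [2417/70 293/14; 293/14 223/14]
step 1: y = z − H·x̄ = [-236/35]
step 1: S = H·P̄·Hᵀ + R = [21963/70]
step 1: K = P̄·Hᵀ·S⁻¹ = [-2417/7321; -1465/7321]
step 1: x' = x̄ + K·y = [-5038/7321, -2672/7321]
step 1: P' = (I − K·H)·P̄ = [2417/7321 1465/7321; 1465/7321 24632/7321]
step 2: x̄ = F·x = [-2978/7321, -306/7321]
step 2: P̄ = F·P·Fᵀ + Q = [237278/7321 142884/7321; 142884/7321 109727/7321]
step 2: y = z − H·x̄ = [13029/7321]
step 2: S = H·P̄·Hᵀ + R = [2157465/7321]
step 2: K = P̄·Hᵀ·S⁻¹ = [-237278/719155; -142884/719155]
step 2: x' = x̄ + K·y = [-714812/719155, -284346/719155]
step 2: P' = (I − K·H)·P̄ = [237278/719155 142884/719155; 142884/719155 2412677/719155]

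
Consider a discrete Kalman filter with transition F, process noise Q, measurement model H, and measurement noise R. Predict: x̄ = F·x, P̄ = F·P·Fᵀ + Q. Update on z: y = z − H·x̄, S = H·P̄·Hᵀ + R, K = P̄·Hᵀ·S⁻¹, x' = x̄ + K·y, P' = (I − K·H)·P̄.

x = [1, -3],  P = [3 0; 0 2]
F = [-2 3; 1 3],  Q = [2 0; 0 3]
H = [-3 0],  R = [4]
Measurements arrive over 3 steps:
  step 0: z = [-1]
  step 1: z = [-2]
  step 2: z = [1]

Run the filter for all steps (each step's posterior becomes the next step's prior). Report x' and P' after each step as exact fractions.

step 0: x' = [13/73, -278/73], P' = [32/73 12/73; 12/73 1428/73]
step 1: x' = [37226/58565, 55631/58565], P' = [25964/58565 25504/58565; 25504/58565 545659/58565]
step 2: x' = [-14107843/43667081, 69907571/43667081], P' = [19303476/43667081 19129964/43667081; 19129964/43667081 411235577/43667081]

step 0: x̄ = F·x = [-11, -8]
step 0: P̄ = F·P·Fᵀ + Q = [32 12; 12 24]
step 0: y = z − H·x̄ = [-34]
step 0: S = H·P̄·Hᵀ + R = [292]
step 0: K = P̄·Hᵀ·S⁻¹ = [-24/73; -9/73]
step 0: x' = x̄ + K·y = [13/73, -278/73]
step 0: P' = (I − K·H)·P̄ = [32/73 12/73; 12/73 1428/73]
step 1: x̄ = F·x = [-860/73, -821/73]
step 1: P̄ = F·P·Fᵀ + Q = [12982/73 12752/73; 12752/73 13175/73]
step 1: y = z − H·x̄ = [-2726/73]
step 1: S = H·P̄·Hᵀ + R = [117130/73]
step 1: K = P̄·Hᵀ·S⁻¹ = [-19473/58565; -19128/58565]
step 1: x' = x̄ + K·y = [37226/58565, 55631/58565]
step 1: P' = (I − K·H)·P̄ = [25964/58565 25504/58565; 25504/58565 545659/58565]
step 2: x̄ = F·x = [92441/58565, 12007/3445]
step 2: P̄ = F·P·Fᵀ + Q = [4825869/58565 281323/3445; 281323/3445 309742/3445]
step 2: y = z − H·x̄ = [335888/58565]
step 2: S = H·P̄·Hᵀ + R = [43667081/58565]
step 2: K = P̄·Hᵀ·S⁻¹ = [-14477607/43667081; -14347473/43667081]
step 2: x' = x̄ + K·y = [-14107843/43667081, 69907571/43667081]
step 2: P' = (I − K·H)·P̄ = [19303476/43667081 19129964/43667081; 19129964/43667081 411235577/43667081]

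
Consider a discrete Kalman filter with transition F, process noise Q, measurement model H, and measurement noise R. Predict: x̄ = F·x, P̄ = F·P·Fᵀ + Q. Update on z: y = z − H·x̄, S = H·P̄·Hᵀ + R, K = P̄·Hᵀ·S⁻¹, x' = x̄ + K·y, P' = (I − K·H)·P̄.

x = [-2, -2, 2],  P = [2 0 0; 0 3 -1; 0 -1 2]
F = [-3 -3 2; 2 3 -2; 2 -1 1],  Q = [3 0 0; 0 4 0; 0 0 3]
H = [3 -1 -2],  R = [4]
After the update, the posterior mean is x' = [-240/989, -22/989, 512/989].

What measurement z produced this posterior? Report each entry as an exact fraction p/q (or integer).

x̄ = F·x = [16, -14, 0]
P̄ = F·P·Fᵀ + Q = [68 -59 6; -59 59 -10; 6 -10 18]
S = H·P̄·Hᵀ + R = [989]
K = P̄·Hᵀ·S⁻¹ = [251/989; -216/989; -8/989]
x' − x̄ = [-16064/989, 13824/989, 512/989] = K·y
y = (KᵀK)⁻¹·Kᵀ·(x' − x̄) = [-64]
z = y + H·x̄ = [-64] + [62] = [-2]

z = [-2]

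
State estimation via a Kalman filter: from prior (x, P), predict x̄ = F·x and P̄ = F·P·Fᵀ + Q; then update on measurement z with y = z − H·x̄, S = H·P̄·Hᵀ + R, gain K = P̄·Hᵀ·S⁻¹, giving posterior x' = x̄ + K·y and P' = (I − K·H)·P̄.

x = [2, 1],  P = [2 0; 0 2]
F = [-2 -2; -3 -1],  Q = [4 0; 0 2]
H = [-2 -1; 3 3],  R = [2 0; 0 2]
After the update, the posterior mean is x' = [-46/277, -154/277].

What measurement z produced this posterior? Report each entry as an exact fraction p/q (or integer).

x̄ = F·x = [-6, -7]
P̄ = F·P·Fᵀ + Q = [20 16; 16 22]
S = H·P̄·Hᵀ + R = [168 -330; -330 668]
K = P̄·Hᵀ·S⁻¹ = [-442/831 -28/277; 129/277 111/277]
x' − x̄ = [1616/277, 1785/277] = K·y
y = (KᵀK)⁻¹·Kᵀ·(x' − x̄) = [-18, 37]
z = y + H·x̄ = [-18, 37] + [19, -39] = [1, -2]

z = [1, -2]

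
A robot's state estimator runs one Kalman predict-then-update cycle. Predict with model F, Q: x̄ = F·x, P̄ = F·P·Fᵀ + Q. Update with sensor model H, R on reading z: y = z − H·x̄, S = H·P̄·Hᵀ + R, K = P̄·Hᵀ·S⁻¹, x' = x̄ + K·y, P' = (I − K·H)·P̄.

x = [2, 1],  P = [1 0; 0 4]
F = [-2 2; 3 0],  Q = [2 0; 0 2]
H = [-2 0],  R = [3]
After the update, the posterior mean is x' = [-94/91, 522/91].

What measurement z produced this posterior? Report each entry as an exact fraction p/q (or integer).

z = [2]

x̄ = F·x = [-2, 6]
P̄ = F·P·Fᵀ + Q = [22 -6; -6 11]
S = H·P̄·Hᵀ + R = [91]
K = P̄·Hᵀ·S⁻¹ = [-44/91; 12/91]
x' − x̄ = [88/91, -24/91] = K·y
y = (KᵀK)⁻¹·Kᵀ·(x' − x̄) = [-2]
z = y + H·x̄ = [-2] + [4] = [2]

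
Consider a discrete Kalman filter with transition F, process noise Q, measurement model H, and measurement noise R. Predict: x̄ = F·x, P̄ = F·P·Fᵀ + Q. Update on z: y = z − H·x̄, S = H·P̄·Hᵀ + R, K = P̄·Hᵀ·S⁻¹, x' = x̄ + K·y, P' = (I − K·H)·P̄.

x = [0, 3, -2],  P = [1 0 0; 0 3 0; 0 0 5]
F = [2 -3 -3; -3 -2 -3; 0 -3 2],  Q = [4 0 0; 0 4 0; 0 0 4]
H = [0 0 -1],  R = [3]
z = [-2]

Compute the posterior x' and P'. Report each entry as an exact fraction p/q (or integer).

x̄ = F·x = [-3, 0, -13]
P̄ = F·P·Fᵀ + Q = [80 57 -3; 57 70 -12; -3 -12 51]
y = z − H·x̄ = [-15]
S = H·P̄·Hᵀ + R = [54]
K = P̄·Hᵀ·S⁻¹ = [1/18; 2/9; -17/18]
x' = x̄ + K·y = [-23/6, -10/3, 7/6]
P' = (I − K·H)·P̄ = [479/6 169/3 -1/6; 169/3 202/3 -2/3; -1/6 -2/3 17/6]

x' = [-23/6, -10/3, 7/6]
P' = [479/6 169/3 -1/6; 169/3 202/3 -2/3; -1/6 -2/3 17/6]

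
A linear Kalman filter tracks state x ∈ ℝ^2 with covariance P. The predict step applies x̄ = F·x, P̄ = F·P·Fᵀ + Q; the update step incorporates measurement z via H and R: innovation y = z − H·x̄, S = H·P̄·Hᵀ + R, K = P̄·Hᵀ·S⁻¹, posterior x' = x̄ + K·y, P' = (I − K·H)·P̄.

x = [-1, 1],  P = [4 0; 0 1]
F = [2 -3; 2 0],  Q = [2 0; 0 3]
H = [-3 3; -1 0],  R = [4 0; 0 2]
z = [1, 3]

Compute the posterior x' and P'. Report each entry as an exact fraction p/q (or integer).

x' = [-8035/2681, -6920/2681]
P' = [4842/2681 4754/2681; 4754/2681 5806/2681]

x̄ = F·x = [-5, -2]
P̄ = F·P·Fᵀ + Q = [27 16; 16 19]
y = z − H·x̄ = [-8, -2]
S = H·P̄·Hᵀ + R = [130 33; 33 29]
K = P̄·Hᵀ·S⁻¹ = [-66/2681 -2421/2681; 789/2681 -2377/2681]
x' = x̄ + K·y = [-8035/2681, -6920/2681]
P' = (I − K·H)·P̄ = [4842/2681 4754/2681; 4754/2681 5806/2681]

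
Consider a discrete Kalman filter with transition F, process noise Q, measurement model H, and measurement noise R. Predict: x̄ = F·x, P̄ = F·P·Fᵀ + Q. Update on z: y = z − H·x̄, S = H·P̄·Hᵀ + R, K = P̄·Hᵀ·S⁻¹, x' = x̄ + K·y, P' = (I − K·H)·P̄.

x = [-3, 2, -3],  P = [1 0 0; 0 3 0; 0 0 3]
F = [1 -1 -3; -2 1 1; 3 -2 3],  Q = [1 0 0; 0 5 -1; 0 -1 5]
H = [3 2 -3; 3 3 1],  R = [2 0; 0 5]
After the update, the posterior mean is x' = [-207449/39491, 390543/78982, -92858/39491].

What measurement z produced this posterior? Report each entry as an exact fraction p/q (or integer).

x̄ = F·x = [4, 5, -22]
P̄ = F·P·Fᵀ + Q = [32 -14 -18; -14 15 -4; -18 -4 53]
S = H·P̄·Hᵀ + R = [1031 145; 145 97]
K = P̄·Hᵀ·S⁻¹ = [3307/39491 9713/39491; 145/78982 -1031/78982; -9776/39491 9321/39491]
x' − x̄ = [-365413/39491, -4367/78982, 775944/39491] = K·y
y = (KᵀK)⁻¹·Kᵀ·(x' − x̄) = [-87, -8]
z = y + H·x̄ = [-87, -8] + [88, 5] = [1, -3]

z = [1, -3]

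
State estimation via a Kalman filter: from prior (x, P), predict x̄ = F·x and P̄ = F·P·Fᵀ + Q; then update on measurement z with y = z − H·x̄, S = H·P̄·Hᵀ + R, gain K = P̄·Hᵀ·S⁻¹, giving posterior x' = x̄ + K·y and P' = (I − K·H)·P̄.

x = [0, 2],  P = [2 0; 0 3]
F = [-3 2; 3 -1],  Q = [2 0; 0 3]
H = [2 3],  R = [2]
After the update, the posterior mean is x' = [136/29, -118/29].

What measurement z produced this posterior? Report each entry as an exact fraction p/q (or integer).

x̄ = F·x = [4, -2]
P̄ = F·P·Fᵀ + Q = [32 -24; -24 24]
S = H·P̄·Hᵀ + R = [58]
K = P̄·Hᵀ·S⁻¹ = [-4/29; 12/29]
x' − x̄ = [20/29, -60/29] = K·y
y = (KᵀK)⁻¹·Kᵀ·(x' − x̄) = [-5]
z = y + H·x̄ = [-5] + [2] = [-3]

z = [-3]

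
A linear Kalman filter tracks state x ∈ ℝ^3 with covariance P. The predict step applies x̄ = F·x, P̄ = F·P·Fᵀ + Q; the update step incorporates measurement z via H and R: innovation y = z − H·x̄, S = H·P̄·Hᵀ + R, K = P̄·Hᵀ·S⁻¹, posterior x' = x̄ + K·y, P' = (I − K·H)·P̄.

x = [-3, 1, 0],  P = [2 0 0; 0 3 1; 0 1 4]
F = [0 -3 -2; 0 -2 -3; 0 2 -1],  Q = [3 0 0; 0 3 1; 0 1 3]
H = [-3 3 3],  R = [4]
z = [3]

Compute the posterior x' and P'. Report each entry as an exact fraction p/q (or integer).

x' = [-447/191, -427/191, 175/191]
P' = [10196/191 10820/191 -652/191; 10820/191 23841/382 -2181/382; -652/191 -2181/382 969/382]

x̄ = F·x = [-3, -2, 2]
P̄ = F·P·Fᵀ + Q = [58 55 -11; 55 63 -3; -11 -3 15]
y = z − H·x̄ = [-6]
S = H·P̄·Hᵀ + R = [382]
K = P̄·Hᵀ·S⁻¹ = [-21/191; 15/382; 69/382]
x' = x̄ + K·y = [-447/191, -427/191, 175/191]
P' = (I − K·H)·P̄ = [10196/191 10820/191 -652/191; 10820/191 23841/382 -2181/382; -652/191 -2181/382 969/382]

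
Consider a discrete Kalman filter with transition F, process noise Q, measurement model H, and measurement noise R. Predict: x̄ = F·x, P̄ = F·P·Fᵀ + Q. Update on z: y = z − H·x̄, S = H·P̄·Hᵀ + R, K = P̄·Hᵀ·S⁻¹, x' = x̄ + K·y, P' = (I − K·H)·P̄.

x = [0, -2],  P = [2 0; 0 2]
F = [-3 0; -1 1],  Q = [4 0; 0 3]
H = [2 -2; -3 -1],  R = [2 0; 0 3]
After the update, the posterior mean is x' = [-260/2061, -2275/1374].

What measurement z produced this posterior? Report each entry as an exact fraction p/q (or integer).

x̄ = F·x = [0, -2]
P̄ = F·P·Fᵀ + Q = [22 6; 6 7]
S = H·P̄·Hᵀ + R = [70 -94; -94 244]
K = P̄·Hᵀ·S⁻¹ = [260/2061 -508/2061; -473/1374 -323/1374]
x' − x̄ = [-260/2061, 473/1374] = K·y
y = (KᵀK)⁻¹·Kᵀ·(x' − x̄) = [-1, 0]
z = y + H·x̄ = [-1, 0] + [4, 2] = [3, 2]

z = [3, 2]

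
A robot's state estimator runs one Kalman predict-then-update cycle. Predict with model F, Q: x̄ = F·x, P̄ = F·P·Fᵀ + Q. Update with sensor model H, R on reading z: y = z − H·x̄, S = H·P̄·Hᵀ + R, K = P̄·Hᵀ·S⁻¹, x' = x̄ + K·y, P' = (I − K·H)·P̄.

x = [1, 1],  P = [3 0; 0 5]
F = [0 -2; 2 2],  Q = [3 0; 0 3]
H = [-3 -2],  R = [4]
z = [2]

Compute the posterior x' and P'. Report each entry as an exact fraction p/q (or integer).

x' = [-338/111, 404/111]
P' = [1712/111 -2510/111; -2510/111 3785/111]

x̄ = F·x = [-2, 4]
P̄ = F·P·Fᵀ + Q = [23 -20; -20 35]
y = z − H·x̄ = [4]
S = H·P̄·Hᵀ + R = [111]
K = P̄·Hᵀ·S⁻¹ = [-29/111; -10/111]
x' = x̄ + K·y = [-338/111, 404/111]
P' = (I − K·H)·P̄ = [1712/111 -2510/111; -2510/111 3785/111]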